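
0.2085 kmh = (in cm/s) 5.792. Check: 1 kmh = 0.27777778 m/s, so 0.2085 kmh = 0.2085 * 0.27777778 = 0.057916667 m/s. 1 cm/s = 0.01 m/s, so 0.057916667 m/s = 0.057916667 / 0.01 = 5.7916667 cm/s ≈ 5.792 cm/s (4 s.f.).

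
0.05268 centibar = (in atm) 1 centibar = 1000 Pa, so 0.05268 centibar = 0.05268 * 1000 = 52.68 Pa. 1 atm = 101325 Pa, so 52.68 Pa = 52.68 / 101325 = 0.00051991118 atm ≈ 0.0005199 atm (4 s.f.). Final answer: 0.0005199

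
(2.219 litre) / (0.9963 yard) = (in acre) 6.019e-07. Check: 1 litre = 0.001 m^3, so 2.219 litre = 2.219 * 0.001 = 0.002219 m^3. 1 yard = 0.9144 m, so 0.9963 yard = 0.9963 * 0.9144 = 0.91101672 m. Combine: 0.002219 m^3 / 0.91101672 m = 0.0024357401 m^2. 1 acre = 4046.8564 m^2, so 0.0024357401 m^2 = 0.0024357401 / 4046.8564 = 6.018845e-07 acre ≈ 6.019e-07 acre (4 s.f.).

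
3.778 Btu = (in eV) 2.488e+22. Check: 1 Btu = 1055.0559 J, so 3.778 Btu = 3.778 * 1055.0559 = 3986.001 J. 1 eV = 1.6021766e-19 J, so 3986.001 J = 3986.001 / 1.6021766e-19 = 2.4878661e+22 eV ≈ 2.488e+22 eV (4 s.f.).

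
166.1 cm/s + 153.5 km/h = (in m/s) 44.3. Check: 1 cm/s = 0.01 m/s, so 166.1 cm/s = 166.1 * 0.01 = 1.661 m/s. 1 km/h = 0.27777778 m/s, so 153.5 km/h = 153.5 * 0.27777778 = 42.638889 m/s. Sum: 1.661 + 42.638889 = 44.299889 m/s. Result: 44.299889 m/s ≈ 44.3 m/s (4 s.f.).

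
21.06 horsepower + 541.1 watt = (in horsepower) 21.79. Check: 1 horsepower = 745.69987 W, so 21.06 horsepower = 21.06 * 745.69987 = 15704.439 W. 541.1 watt = 541.1 W. Sum: 15704.439 + 541.1 = 16245.539 W. 1 horsepower = 745.69987 W, so 16245.539 W = 16245.539 / 745.69987 = 21.785627 horsepower ≈ 21.79 horsepower (4 s.f.).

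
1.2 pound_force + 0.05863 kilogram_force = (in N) 5.913. Check: 1 pound_force = 4.4482216 N, so 1.2 pound_force = 1.2 * 4.4482216 = 5.3378659 N. 1 kilogram_force = 9.80665 N, so 0.05863 kilogram_force = 0.05863 * 9.80665 = 0.57496389 N. Sum: 5.3378659 + 0.57496389 = 5.9128298 N. Result: 5.9128298 N ≈ 5.913 N (4 s.f.).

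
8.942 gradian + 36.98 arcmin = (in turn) 0.02407. Check: 1 gradian = 0.015707963 rad, so 8.942 gradian = 8.942 * 0.015707963 = 0.14046061 rad. 1 arcmin = 0.00029088821 rad, so 36.98 arcmin = 36.98 * 0.00029088821 = 0.010757046 rad. Sum: 0.14046061 + 0.010757046 = 0.15121765 rad. 1 turn = 6.2831853 rad, so 0.15121765 rad = 0.15121765 / 6.2831853 = 0.024067037 turn ≈ 0.02407 turn (4 s.f.).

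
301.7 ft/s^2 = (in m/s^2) 91.96. Check: 1 ft/s^2 = 0.3048 m/s^2, so 301.7 ft/s^2 = 301.7 * 0.3048 = 91.95816 m/s^2. Result: 91.95816 m/s^2 ≈ 91.96 m/s^2 (4 s.f.).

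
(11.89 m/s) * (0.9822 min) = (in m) 700.7. Check: 11.89 m/s is already in m/s. 1 min = 60 s, so 0.9822 min = 0.9822 * 60 = 58.932 s. Combine: 11.89 m/s * 58.932 s = 700.70148 m. Result: 700.70148 m ≈ 700.7 m (4 s.f.).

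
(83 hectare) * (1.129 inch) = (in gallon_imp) 1 hectare = 10000 m^2, so 83 hectare = 83 * 10000 = 830000 m^2. 1 inch = 0.0254 m, so 1.129 inch = 1.129 * 0.0254 = 0.0286766 m. Combine: 830000 m^2 * 0.0286766 m = 23801.578 m^3. 1 gallon_imp = 0.00454609 m^3, so 23801.578 m^3 = 23801.578 / 0.00454609 = 5235615.2 gallon_imp ≈ 5.236e+06 gallon_imp (4 s.f.). Final answer: 5.236e+06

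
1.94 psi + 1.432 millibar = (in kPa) 13.52. Check: 1 psi = 6894.7573 Pa, so 1.94 psi = 1.94 * 6894.7573 = 13375.829 Pa. 1 millibar = 100 Pa, so 1.432 millibar = 1.432 * 100 = 143.2 Pa. Sum: 13375.829 + 143.2 = 13519.029 Pa. 1 kPa = 1000 Pa, so 13519.029 Pa = 13519.029 / 1000 = 13.519029 kPa ≈ 13.52 kPa (4 s.f.).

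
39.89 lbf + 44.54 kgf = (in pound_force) 1 lbf = 4.4482216 N, so 39.89 lbf = 39.89 * 4.4482216 = 177.43956 N. 1 kgf = 9.80665 N, so 44.54 kgf = 44.54 * 9.80665 = 436.78819 N. Sum: 177.43956 + 436.78819 = 614.22775 N. 1 pound_force = 4.4482216 N, so 614.22775 N = 614.22775 / 4.4482216 = 138.08389 pound_force ≈ 138.1 pound_force (4 s.f.). Final answer: 138.1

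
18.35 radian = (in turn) 2.92. Check: 18.35 radian = 18.35 rad. 1 turn = 6.2831853 rad, so 18.35 rad = 18.35 / 6.2831853 = 2.9204932 turn ≈ 2.92 turn (4 s.f.).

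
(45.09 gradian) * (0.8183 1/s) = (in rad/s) 1 gradian = 0.015707963 rad, so 45.09 gradian = 45.09 * 0.015707963 = 0.70827206 rad. 0.8183 1/s = 0.8183 Hz. Combine: 0.70827206 rad * 0.8183 Hz = 0.57957903 rad/s. Result: 0.57957903 rad/s ≈ 0.5796 rad/s (4 s.f.). Final answer: 0.5796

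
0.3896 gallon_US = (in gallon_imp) 0.3244. Check: 1 gallon_US = 0.0037854118 m^3, so 0.3896 gallon_US = 0.3896 * 0.0037854118 = 0.0014747964 m^3. 1 gallon_imp = 0.00454609 m^3, so 0.0014747964 m^3 = 0.0014747964 / 0.00454609 = 0.32440986 gallon_imp ≈ 0.3244 gallon_imp (4 s.f.).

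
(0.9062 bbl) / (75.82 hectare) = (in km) 1 bbl = 0.15898729 m^3, so 0.9062 bbl = 0.9062 * 0.15898729 = 0.14407429 m^3. 1 hectare = 10000 m^2, so 75.82 hectare = 75.82 * 10000 = 758200 m^2. Combine: 0.14407429 m^3 / 758200 m^2 = 1.9002148e-07 m. 1 km = 1000 m, so 1.9002148e-07 m = 1.9002148e-07 / 1000 = 1.9002148e-10 km ≈ 1.9e-10 km (4 s.f.). Final answer: 1.9e-10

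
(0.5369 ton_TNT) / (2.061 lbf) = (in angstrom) 1 ton_TNT = 4.184e+09 J, so 0.5369 ton_TNT = 0.5369 * 4.184e+09 = 2.2463896e+09 J. 1 lbf = 4.4482216 N, so 2.061 lbf = 2.061 * 4.4482216 = 9.1677847 N. Combine: 2.2463896e+09 J / 9.1677847 N = 2.450308e+08 m. 1 angstrom = 1e-10 m, so 2.450308e+08 m = 2.450308e+08 / 1e-10 = 2.450308e+18 angstrom ≈ 2.45e+18 angstrom (4 s.f.). Final answer: 2.45e+18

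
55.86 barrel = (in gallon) 2346. Check: 1 barrel = 0.15898729 m^3, so 55.86 barrel = 55.86 * 0.15898729 = 8.8810303 m^3. 1 gallon = 0.0037854118 m^3, so 8.8810303 m^3 = 8.8810303 / 0.0037854118 = 2346.12 gallon ≈ 2346 gallon (4 s.f.).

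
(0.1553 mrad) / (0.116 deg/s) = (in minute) 1 mrad = 0.001 rad, so 0.1553 mrad = 0.1553 * 0.001 = 0.0001553 rad. 1 deg/s = 0.017453293 rad/s, so 0.116 deg/s = 0.116 * 0.017453293 = 0.0020245819 rad/s. Combine: 0.0001553 rad / 0.0020245819 rad/s = 0.076707194 s. 1 minute = 60 s, so 0.076707194 s = 0.076707194 / 60 = 0.0012784532 minute ≈ 0.001278 minute (4 s.f.). Final answer: 0.001278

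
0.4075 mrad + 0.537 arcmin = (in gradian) 0.03589. Check: 1 mrad = 0.001 rad, so 0.4075 mrad = 0.4075 * 0.001 = 0.0004075 rad. 1 arcmin = 0.00029088821 rad, so 0.537 arcmin = 0.537 * 0.00029088821 = 0.00015620697 rad. Sum: 0.0004075 + 0.00015620697 = 0.00056370697 rad. 1 gradian = 0.015707963 rad, so 0.00056370697 rad = 0.00056370697 / 0.015707963 = 0.0358867 gradian ≈ 0.03589 gradian (4 s.f.).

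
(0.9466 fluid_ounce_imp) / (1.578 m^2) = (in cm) 1 fluid_ounce_imp = 2.8413063e-05 m^3, so 0.9466 fluid_ounce_imp = 0.9466 * 2.8413063e-05 = 2.6895805e-05 m^3. 1.578 m^2 is already in m^2. Combine: 2.6895805e-05 m^3 / 1.578 m^2 = 1.7044236e-05 m. 1 cm = 0.01 m, so 1.7044236e-05 m = 1.7044236e-05 / 0.01 = 0.0017044236 cm ≈ 0.001704 cm (4 s.f.). Final answer: 0.001704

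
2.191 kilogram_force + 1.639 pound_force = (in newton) 28.78. Check: 1 kilogram_force = 9.80665 N, so 2.191 kilogram_force = 2.191 * 9.80665 = 21.48637 N. 1 pound_force = 4.4482216 N, so 1.639 pound_force = 1.639 * 4.4482216 = 7.2906352 N. Sum: 21.48637 + 7.2906352 = 28.777005 N. 28.777005 N = 28.777005 newton ≈ 28.78 newton (4 s.f.).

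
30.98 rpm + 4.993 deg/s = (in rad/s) 1 rpm = 0.10471976 rad/s, so 30.98 rpm = 30.98 * 0.10471976 = 3.244218 rad/s. 1 deg/s = 0.017453293 rad/s, so 4.993 deg/s = 4.993 * 0.017453293 = 0.08714429 rad/s. Sum: 3.244218 + 0.08714429 = 3.3313623 rad/s. Result: 3.3313623 rad/s ≈ 3.331 rad/s (4 s.f.). Final answer: 3.331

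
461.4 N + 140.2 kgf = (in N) 1836. Check: 461.4 N is already in N. 1 kgf = 9.80665 N, so 140.2 kgf = 140.2 * 9.80665 = 1374.8923 N. Sum: 461.4 + 1374.8923 = 1836.2923 N. Result: 1836.2923 N ≈ 1836 N (4 s.f.).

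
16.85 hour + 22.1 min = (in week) 1 hour = 3600 s, so 16.85 hour = 16.85 * 3600 = 60660 s. 1 min = 60 s, so 22.1 min = 22.1 * 60 = 1326 s. Sum: 60660 + 1326 = 61986 s. 1 week = 604800 s, so 61986 s = 61986 / 604800 = 0.10249008 week ≈ 0.1025 week (4 s.f.). Final answer: 0.1025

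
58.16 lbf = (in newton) 1 lbf = 4.4482216 N, so 58.16 lbf = 58.16 * 4.4482216 = 258.70857 N. 258.70857 N = 258.70857 newton ≈ 258.7 newton (4 s.f.). Final answer: 258.7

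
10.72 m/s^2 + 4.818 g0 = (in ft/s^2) 10.72 m/s^2 is already in m/s^2. 1 g0 = 9.80665 m/s^2, so 4.818 g0 = 4.818 * 9.80665 = 47.24844 m/s^2. Sum: 10.72 + 47.24844 = 57.96844 m/s^2. 1 ft/s^2 = 0.3048 m/s^2, so 57.96844 m/s^2 = 57.96844 / 0.3048 = 190.18517 ft/s^2 ≈ 190.2 ft/s^2 (4 s.f.). Final answer: 190.2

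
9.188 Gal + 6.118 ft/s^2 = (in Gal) 195.7. Check: 1 Gal = 0.01 m/s^2, so 9.188 Gal = 9.188 * 0.01 = 0.09188 m/s^2. 1 ft/s^2 = 0.3048 m/s^2, so 6.118 ft/s^2 = 6.118 * 0.3048 = 1.8647664 m/s^2. Sum: 0.09188 + 1.8647664 = 1.9566464 m/s^2. 1 Gal = 0.01 m/s^2, so 1.9566464 m/s^2 = 1.9566464 / 0.01 = 195.66464 Gal ≈ 195.7 Gal (4 s.f.).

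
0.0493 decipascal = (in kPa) 4.93e-06. Check: 1 decipascal = 0.1 Pa, so 0.0493 decipascal = 0.0493 * 0.1 = 0.00493 Pa. 1 kPa = 1000 Pa, so 0.00493 Pa = 0.00493 / 1000 = 4.93e-06 kPa.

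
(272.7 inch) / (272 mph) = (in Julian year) 1 inch = 0.0254 m, so 272.7 inch = 272.7 * 0.0254 = 6.92658 m. 1 mph = 0.44704 m/s, so 272 mph = 272 * 0.44704 = 121.59488 m/s. Combine: 6.92658 m / 121.59488 m/s = 0.056964405 s. 1 Julian year = 31557600 s, so 0.056964405 s = 0.056964405 / 31557600 = 1.8050931e-09 Julian year ≈ 1.805e-09 Julian year (4 s.f.). Final answer: 1.805e-09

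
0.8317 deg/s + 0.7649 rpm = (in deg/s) 1 deg/s = 0.017453293 rad/s, so 0.8317 deg/s = 0.8317 * 0.017453293 = 0.014515903 rad/s. 1 rpm = 0.10471976 rad/s, so 0.7649 rpm = 0.7649 * 0.10471976 = 0.080100141 rad/s. Sum: 0.014515903 + 0.080100141 = 0.094616044 rad/s. 1 deg/s = 0.017453293 rad/s, so 0.094616044 rad/s = 0.094616044 / 0.017453293 = 5.4211 deg/s ≈ 5.421 deg/s (4 s.f.). Final answer: 5.421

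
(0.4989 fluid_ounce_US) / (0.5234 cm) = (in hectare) 1 fluid_ounce_US = 2.957353e-05 m^3, so 0.4989 fluid_ounce_US = 0.4989 * 2.957353e-05 = 1.4754234e-05 m^3. 1 cm = 0.01 m, so 0.5234 cm = 0.5234 * 0.01 = 0.005234 m. Combine: 1.4754234e-05 m^3 / 0.005234 m = 0.0028189213 m^2. 1 hectare = 10000 m^2, so 0.0028189213 m^2 = 0.0028189213 / 10000 = 2.8189213e-07 hectare ≈ 2.819e-07 hectare (4 s.f.). Final answer: 2.819e-07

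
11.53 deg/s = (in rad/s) 1 deg/s = 0.017453293 rad/s, so 11.53 deg/s = 11.53 * 0.017453293 = 0.20123646 rad/s. Result: 0.20123646 rad/s ≈ 0.2012 rad/s (4 s.f.). Final answer: 0.2012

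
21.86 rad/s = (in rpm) 208.7. Check: 1 rpm = 0.10471976 rad/s, so 21.86 rad/s = 21.86 / 0.10471976 = 208.74762 rpm ≈ 208.7 rpm (4 s.f.).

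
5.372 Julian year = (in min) 2.825e+06. Check: 1 Julian year = 31557600 s, so 5.372 Julian year = 5.372 * 31557600 = 1.6952743e+08 s. 1 min = 60 s, so 1.6952743e+08 s = 1.6952743e+08 / 60 = 2825457.1 min ≈ 2.825e+06 min (4 s.f.).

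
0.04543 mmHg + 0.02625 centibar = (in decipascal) 323.1. Check: 1 mmHg = 133.32237 Pa, so 0.04543 mmHg = 0.04543 * 133.32237 = 6.0568352 Pa. 1 centibar = 1000 Pa, so 0.02625 centibar = 0.02625 * 1000 = 26.25 Pa. Sum: 6.0568352 + 26.25 = 32.306835 Pa. 1 decipascal = 0.1 Pa, so 32.306835 Pa = 32.306835 / 0.1 = 323.06835 decipascal ≈ 323.1 decipascal (4 s.f.).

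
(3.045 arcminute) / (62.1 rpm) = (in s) 0.0001362. Check: 1 arcminute = 0.00029088821 rad, so 3.045 arcminute = 3.045 * 0.00029088821 = 0.0008857546 rad. 1 rpm = 0.10471976 rad/s, so 62.1 rpm = 62.1 * 0.10471976 = 6.5030968 rad/s. Combine: 0.0008857546 rad / 6.5030968 rad/s = 0.00013620505 s. Result: 0.00013620505 s ≈ 0.0001362 s (4 s.f.).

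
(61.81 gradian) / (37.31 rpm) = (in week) 4.109e-07. Check: 1 gradian = 0.015707963 rad, so 61.81 gradian = 61.81 * 0.015707963 = 0.97090921 rad. 1 rpm = 0.10471976 rad/s, so 37.31 rpm = 37.31 * 0.10471976 = 3.9070941 rad/s. Combine: 0.97090921 rad / 3.9070941 rad/s = 0.24849906 s. 1 week = 604800 s, so 0.24849906 s = 0.24849906 / 604800 = 4.1087808e-07 week ≈ 4.109e-07 week (4 s.f.).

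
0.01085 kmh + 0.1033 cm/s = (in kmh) 0.01457. Check: 1 kmh = 0.27777778 m/s, so 0.01085 kmh = 0.01085 * 0.27777778 = 0.0030138889 m/s. 1 cm/s = 0.01 m/s, so 0.1033 cm/s = 0.1033 * 0.01 = 0.001033 m/s. Sum: 0.0030138889 + 0.001033 = 0.0040468889 m/s. 1 kmh = 0.27777778 m/s, so 0.0040468889 m/s = 0.0040468889 / 0.27777778 = 0.0145688 kmh ≈ 0.01457 kmh (4 s.f.).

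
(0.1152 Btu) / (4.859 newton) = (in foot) 1 Btu = 1055.0559 J, so 0.1152 Btu = 0.1152 * 1055.0559 = 121.54243 J. 4.859 newton = 4.859 N. Combine: 121.54243 J / 4.859 N = 25.013878 m. 1 foot = 0.3048 m, so 25.013878 m = 25.013878 / 0.3048 = 82.06653 foot ≈ 82.07 foot (4 s.f.). Final answer: 82.07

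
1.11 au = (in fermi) 1 au = 1.4959787e+11 m, so 1.11 au = 1.11 * 1.4959787e+11 = 1.6605364e+11 m. 1 fermi = 1e-15 m, so 1.6605364e+11 m = 1.6605364e+11 / 1e-15 = 1.6605364e+26 fermi ≈ 1.661e+26 fermi (4 s.f.). Final answer: 1.661e+26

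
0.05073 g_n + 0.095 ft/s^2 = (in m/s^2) 0.5264. Check: 1 g_n = 9.80665 m/s^2, so 0.05073 g_n = 0.05073 * 9.80665 = 0.49749135 m/s^2. 1 ft/s^2 = 0.3048 m/s^2, so 0.095 ft/s^2 = 0.095 * 0.3048 = 0.028956 m/s^2. Sum: 0.49749135 + 0.028956 = 0.52644735 m/s^2. Result: 0.52644735 m/s^2 ≈ 0.5264 m/s^2 (4 s.f.).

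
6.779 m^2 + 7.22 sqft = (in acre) 6.779 m^2 is already in m^2. 1 sqft = 0.09290304 m^2, so 7.22 sqft = 7.22 * 0.09290304 = 0.67075995 m^2. Sum: 6.779 + 0.67075995 = 7.4497599 m^2. 1 acre = 4046.8564 m^2, so 7.4497599 m^2 = 7.4497599 / 4046.8564 = 0.0018408758 acre ≈ 0.001841 acre (4 s.f.). Final answer: 0.001841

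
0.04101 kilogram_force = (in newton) 0.4022. Check: 1 kilogram_force = 9.80665 N, so 0.04101 kilogram_force = 0.04101 * 9.80665 = 0.40217072 N. 0.40217072 N = 0.40217072 newton ≈ 0.4022 newton (4 s.f.).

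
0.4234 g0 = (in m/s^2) 4.152. Check: 1 g0 = 9.80665 m/s^2, so 0.4234 g0 = 0.4234 * 9.80665 = 4.1521356 m/s^2. Result: 4.1521356 m/s^2 ≈ 4.152 m/s^2 (4 s.f.).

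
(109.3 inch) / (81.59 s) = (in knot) 1 inch = 0.0254 m, so 109.3 inch = 109.3 * 0.0254 = 2.77622 m. 81.59 s is already in s. Combine: 2.77622 m / 81.59 s = 0.034026474 m/s. 1 knot = 0.51444444 m/s, so 0.034026474 m/s = 0.034026474 / 0.51444444 = 0.066142174 knot ≈ 0.06614 knot (4 s.f.). Final answer: 0.06614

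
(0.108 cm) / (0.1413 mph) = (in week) 1 cm = 0.01 m, so 0.108 cm = 0.108 * 0.01 = 0.00108 m. 1 mph = 0.44704 m/s, so 0.1413 mph = 0.1413 * 0.44704 = 0.063166752 m/s. Combine: 0.00108 m / 0.063166752 m/s = 0.017097602 s. 1 week = 604800 s, so 0.017097602 s = 0.017097602 / 604800 = 2.8269845e-08 week ≈ 2.827e-08 week (4 s.f.). Final answer: 2.827e-08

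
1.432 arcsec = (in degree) 0.0003978. Check: 1 arcsec = 4.8481368e-06 rad, so 1.432 arcsec = 1.432 * 4.8481368e-06 = 6.9425319e-06 rad. 1 degree = 0.017453293 rad, so 6.9425319e-06 rad = 6.9425319e-06 / 0.017453293 = 0.00039777778 degree ≈ 0.0003978 degree (4 s.f.).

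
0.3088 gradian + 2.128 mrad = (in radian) 1 gradian = 0.015707963 rad, so 0.3088 gradian = 0.3088 * 0.015707963 = 0.0048506191 rad. 1 mrad = 0.001 rad, so 2.128 mrad = 2.128 * 0.001 = 0.002128 rad. Sum: 0.0048506191 + 0.002128 = 0.0069786191 rad. 0.0069786191 rad = 0.0069786191 radian ≈ 0.006979 radian (4 s.f.). Final answer: 0.006979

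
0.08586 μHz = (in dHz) 1 μHz = 1e-06 Hz, so 0.08586 μHz = 0.08586 * 1e-06 = 8.586e-08 Hz. 1 dHz = 0.1 Hz, so 8.586e-08 Hz = 8.586e-08 / 0.1 = 8.586e-07 dHz. Final answer: 8.586e-07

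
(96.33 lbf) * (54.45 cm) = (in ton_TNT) 5.576e-08. Check: 1 lbf = 4.4482216 N, so 96.33 lbf = 96.33 * 4.4482216 = 428.49719 N. 1 cm = 0.01 m, so 54.45 cm = 54.45 * 0.01 = 0.5445 m. Combine: 428.49719 N * 0.5445 m = 233.31672 J. 1 ton_TNT = 4.184e+09 J, so 233.31672 J = 233.31672 / 4.184e+09 = 5.5764034e-08 ton_TNT ≈ 5.576e-08 ton_TNT (4 s.f.).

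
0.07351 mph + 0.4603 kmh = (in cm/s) 16.07. Check: 1 mph = 0.44704 m/s, so 0.07351 mph = 0.07351 * 0.44704 = 0.03286191 m/s. 1 kmh = 0.27777778 m/s, so 0.4603 kmh = 0.4603 * 0.27777778 = 0.12786111 m/s. Sum: 0.03286191 + 0.12786111 = 0.16072302 m/s. 1 cm/s = 0.01 m/s, so 0.16072302 m/s = 0.16072302 / 0.01 = 16.072302 cm/s ≈ 16.07 cm/s (4 s.f.).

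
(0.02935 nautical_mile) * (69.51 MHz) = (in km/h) 1 nautical_mile = 1852 m, so 0.02935 nautical_mile = 0.02935 * 1852 = 54.3562 m. 1 MHz = 1000000 Hz, so 69.51 MHz = 69.51 * 1000000 = 69510000 Hz. Combine: 54.3562 m * 69510000 Hz = 3.7782995e+09 m/s. 1 km/h = 0.27777778 m/s, so 3.7782995e+09 m/s = 3.7782995e+09 / 0.27777778 = 1.3601878e+10 km/h ≈ 1.36e+10 km/h (4 s.f.). Final answer: 1.36e+10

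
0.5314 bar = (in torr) 398.6. Check: 1 bar = 100000 Pa, so 0.5314 bar = 0.5314 * 100000 = 53140 Pa. 1 torr = 133.32237 Pa, so 53140 Pa = 53140 / 133.32237 = 398.58278 torr ≈ 398.6 torr (4 s.f.).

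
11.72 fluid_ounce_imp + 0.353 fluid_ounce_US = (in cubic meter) 0.0003434. Check: 1 fluid_ounce_imp = 2.8413063e-05 m^3, so 11.72 fluid_ounce_imp = 11.72 * 2.8413063e-05 = 0.00033300109 m^3. 1 fluid_ounce_US = 2.957353e-05 m^3, so 0.353 fluid_ounce_US = 0.353 * 2.957353e-05 = 1.0439456e-05 m^3. Sum: 0.00033300109 + 1.0439456e-05 = 0.00034344055 m^3. 0.00034344055 m^3 = 0.00034344055 cubic meter ≈ 0.0003434 cubic meter (4 s.f.).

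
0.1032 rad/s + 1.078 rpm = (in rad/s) 0.1032 rad/s is already in rad/s. 1 rpm = 0.10471976 rad/s, so 1.078 rpm = 1.078 * 0.10471976 = 0.1128879 rad/s. Sum: 0.1032 + 0.1128879 = 0.2160879 rad/s. Result: 0.2160879 rad/s ≈ 0.2161 rad/s (4 s.f.). Final answer: 0.2161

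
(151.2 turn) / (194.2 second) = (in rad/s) 4.892. Check: 1 turn = 6.2831853 rad, so 151.2 turn = 151.2 * 6.2831853 = 950.01762 rad. 194.2 second = 194.2 s. Combine: 950.01762 rad / 194.2 s = 4.8919548 rad/s. Result: 4.8919548 rad/s ≈ 4.892 rad/s (4 s.f.).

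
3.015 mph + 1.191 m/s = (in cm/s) 253.9. Check: 1 mph = 0.44704 m/s, so 3.015 mph = 3.015 * 0.44704 = 1.3478256 m/s. 1.191 m/s is already in m/s. Sum: 1.3478256 + 1.191 = 2.5388256 m/s. 1 cm/s = 0.01 m/s, so 2.5388256 m/s = 2.5388256 / 0.01 = 253.88256 cm/s ≈ 253.9 cm/s (4 s.f.).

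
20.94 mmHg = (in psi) 1 mmHg = 133.32237 Pa, so 20.94 mmHg = 20.94 * 133.32237 = 2791.7704 Pa. 1 psi = 6894.7573 Pa, so 2791.7704 Pa = 2791.7704 / 6894.7573 = 0.40491206 psi ≈ 0.4049 psi (4 s.f.). Final answer: 0.4049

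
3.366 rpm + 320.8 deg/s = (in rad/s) 5.952. Check: 1 rpm = 0.10471976 rad/s, so 3.366 rpm = 3.366 * 0.10471976 = 0.3524867 rad/s. 1 deg/s = 0.017453293 rad/s, so 320.8 deg/s = 320.8 * 0.017453293 = 5.5990162 rad/s. Sum: 0.3524867 + 5.5990162 = 5.9515029 rad/s. Result: 5.9515029 rad/s ≈ 5.952 rad/s (4 s.f.).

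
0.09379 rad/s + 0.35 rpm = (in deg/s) 0.09379 rad/s is already in rad/s. 1 rpm = 0.10471976 rad/s, so 0.35 rpm = 0.35 * 0.10471976 = 0.036651914 rad/s. Sum: 0.09379 + 0.036651914 = 0.13044191 rad/s. 1 deg/s = 0.017453293 rad/s, so 0.13044191 rad/s = 0.13044191 / 0.017453293 = 7.4737712 deg/s ≈ 7.474 deg/s (4 s.f.). Final answer: 7.474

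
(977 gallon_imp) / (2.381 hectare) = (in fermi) 1 gallon_imp = 0.00454609 m^3, so 977 gallon_imp = 977 * 0.00454609 = 4.4415299 m^3. 1 hectare = 10000 m^2, so 2.381 hectare = 2.381 * 10000 = 23810 m^2. Combine: 4.4415299 m^3 / 23810 m^2 = 0.00018654053 m. 1 fermi = 1e-15 m, so 0.00018654053 m = 0.00018654053 / 1e-15 = 1.8654053e+11 fermi ≈ 1.865e+11 fermi (4 s.f.). Final answer: 1.865e+11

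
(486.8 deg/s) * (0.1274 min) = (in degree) 3721. Check: 1 deg/s = 0.017453293 rad/s, so 486.8 deg/s = 486.8 * 0.017453293 = 8.4962628 rad/s. 1 min = 60 s, so 0.1274 min = 0.1274 * 60 = 7.644 s. Combine: 8.4962628 rad/s * 7.644 s = 64.945433 rad. 1 degree = 0.017453293 rad, so 64.945433 rad = 64.945433 / 0.017453293 = 3721.0992 degree ≈ 3721 degree (4 s.f.).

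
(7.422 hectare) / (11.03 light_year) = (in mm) 1 hectare = 10000 m^2, so 7.422 hectare = 7.422 * 10000 = 74220 m^2. 1 light_year = 9.4607305e+15 m, so 11.03 light_year = 11.03 * 9.4607305e+15 = 1.0435186e+17 m. Combine: 74220 m^2 / 1.0435186e+17 m = 7.1124752e-13 m. 1 mm = 0.001 m, so 7.1124752e-13 m = 7.1124752e-13 / 0.001 = 7.1124752e-10 mm ≈ 7.112e-10 mm (4 s.f.). Final answer: 7.112e-10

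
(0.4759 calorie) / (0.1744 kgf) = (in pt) 1 calorie = 4.184 J, so 0.4759 calorie = 0.4759 * 4.184 = 1.9911656 J. 1 kgf = 9.80665 N, so 0.1744 kgf = 0.1744 * 9.80665 = 1.7102798 N. Combine: 1.9911656 J / 1.7102798 N = 1.1642339 m. 1 pt = 0.00035277778 m, so 1.1642339 m = 1.1642339 / 0.00035277778 = 3300.1905 pt ≈ 3300 pt (4 s.f.). Final answer: 3300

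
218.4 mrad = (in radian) 1 mrad = 0.001 rad, so 218.4 mrad = 218.4 * 0.001 = 0.2184 rad. 0.2184 rad = 0.2184 radian. Final answer: 0.2184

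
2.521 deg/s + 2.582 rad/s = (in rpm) 1 deg/s = 0.017453293 rad/s, so 2.521 deg/s = 2.521 * 0.017453293 = 0.04399975 rad/s. 2.582 rad/s is already in rad/s. Sum: 0.04399975 + 2.582 = 2.6259998 rad/s. 1 rpm = 0.10471976 rad/s, so 2.6259998 rad/s = 2.6259998 / 0.10471976 = 25.07645 rpm ≈ 25.08 rpm (4 s.f.). Final answer: 25.08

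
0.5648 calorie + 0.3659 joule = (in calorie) 1 calorie = 4.184 J, so 0.5648 calorie = 0.5648 * 4.184 = 2.3631232 J. 0.3659 joule = 0.3659 J. Sum: 2.3631232 + 0.3659 = 2.7290232 J. 1 calorie = 4.184 J, so 2.7290232 J = 2.7290232 / 4.184 = 0.6522522 calorie ≈ 0.6523 calorie (4 s.f.). Final answer: 0.6523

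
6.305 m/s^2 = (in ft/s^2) 1 ft/s^2 = 0.3048 m/s^2, so 6.305 m/s^2 = 6.305 / 0.3048 = 20.685696 ft/s^2 ≈ 20.69 ft/s^2 (4 s.f.). Final answer: 20.69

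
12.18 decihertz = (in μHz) 1 decihertz = 0.1 Hz, so 12.18 decihertz = 12.18 * 0.1 = 1.218 Hz. 1 μHz = 1e-06 Hz, so 1.218 Hz = 1.218 / 1e-06 = 1218000 μHz ≈ 1.218e+06 μHz (4 s.f.). Final answer: 1.218e+06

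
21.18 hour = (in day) 0.8825. Check: 1 hour = 3600 s, so 21.18 hour = 21.18 * 3600 = 76248 s. 1 day = 86400 s, so 76248 s = 76248 / 86400 = 0.8825 day.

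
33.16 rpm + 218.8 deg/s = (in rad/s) 7.291. Check: 1 rpm = 0.10471976 rad/s, so 33.16 rpm = 33.16 * 0.10471976 = 3.4725071 rad/s. 1 deg/s = 0.017453293 rad/s, so 218.8 deg/s = 218.8 * 0.017453293 = 3.8187804 rad/s. Sum: 3.4725071 + 3.8187804 = 7.2912875 rad/s. Result: 7.2912875 rad/s ≈ 7.291 rad/s (4 s.f.).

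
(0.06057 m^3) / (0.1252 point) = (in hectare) 0.1371. Check: 0.06057 m^3 is already in m^3. 1 point = 0.00035277778 m, so 0.1252 point = 0.1252 * 0.00035277778 = 4.4167778e-05 m. Combine: 0.06057 m^3 / 4.4167778e-05 m = 1371.3617 m^2. 1 hectare = 10000 m^2, so 1371.3617 m^2 = 1371.3617 / 10000 = 0.13713617 hectare ≈ 0.1371 hectare (4 s.f.).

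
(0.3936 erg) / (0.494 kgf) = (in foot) 1 erg = 1e-07 J, so 0.3936 erg = 0.3936 * 1e-07 = 3.936e-08 J. 1 kgf = 9.80665 N, so 0.494 kgf = 0.494 * 9.80665 = 4.8444851 N. Combine: 3.936e-08 J / 4.8444851 N = 8.1247025e-09 m. 1 foot = 0.3048 m, so 8.1247025e-09 m = 8.1247025e-09 / 0.3048 = 2.6655848e-08 foot ≈ 2.666e-08 foot (4 s.f.). Final answer: 2.666e-08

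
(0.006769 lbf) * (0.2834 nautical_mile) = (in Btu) 1 lbf = 4.4482216 N, so 0.006769 lbf = 0.006769 * 4.4482216 = 0.030110012 N. 1 nautical_mile = 1852 m, so 0.2834 nautical_mile = 0.2834 * 1852 = 524.8568 m. Combine: 0.030110012 N * 524.8568 m = 15.803445 J. 1 Btu = 1055.0559 J, so 15.803445 J = 15.803445 / 1055.0559 = 0.014978775 Btu ≈ 0.01498 Btu (4 s.f.). Final answer: 0.01498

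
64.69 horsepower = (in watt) 1 horsepower = 745.69987 W, so 64.69 horsepower = 64.69 * 745.69987 = 48239.325 W. 48239.325 W = 48239.325 watt ≈ 4.824e+04 watt (4 s.f.). Final answer: 4.824e+04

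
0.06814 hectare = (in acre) 0.1684. Check: 1 hectare = 10000 m^2, so 0.06814 hectare = 0.06814 * 10000 = 681.4 m^2. 1 acre = 4046.8564 m^2, so 681.4 m^2 = 681.4 / 4046.8564 = 0.16837761 acre ≈ 0.1684 acre (4 s.f.).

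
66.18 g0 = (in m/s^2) 649. Check: 1 g0 = 9.80665 m/s^2, so 66.18 g0 = 66.18 * 9.80665 = 649.0041 m/s^2. Result: 649.0041 m/s^2 ≈ 649 m/s^2 (4 s.f.).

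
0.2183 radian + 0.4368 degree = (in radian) 0.2183 radian = 0.2183 rad. 1 degree = 0.017453293 rad, so 0.4368 degree = 0.4368 * 0.017453293 = 0.0076235982 rad. Sum: 0.2183 + 0.0076235982 = 0.2259236 rad. 0.2259236 rad = 0.2259236 radian ≈ 0.2259 radian (4 s.f.). Final answer: 0.2259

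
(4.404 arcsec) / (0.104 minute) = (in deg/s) 0.000196. Check: 1 arcsec = 4.8481368e-06 rad, so 4.404 arcsec = 4.404 * 4.8481368e-06 = 2.1351195e-05 rad. 1 minute = 60 s, so 0.104 minute = 0.104 * 60 = 6.24 s. Combine: 2.1351195e-05 rad / 6.24 s = 3.4216658e-06 rad/s. 1 deg/s = 0.017453293 rad/s, so 3.4216658e-06 rad/s = 3.4216658e-06 / 0.017453293 = 0.00019604701 deg/s ≈ 0.000196 deg/s (4 s.f.).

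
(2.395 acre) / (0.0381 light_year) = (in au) 1.797e-22. Check: 1 acre = 4046.8564 m^2, so 2.395 acre = 2.395 * 4046.8564 = 9692.2211 m^2. 1 light_year = 9.4607305e+15 m, so 0.0381 light_year = 0.0381 * 9.4607305e+15 = 3.6045383e+14 m. Combine: 9692.2211 m^2 / 3.6045383e+14 m = 2.6888939e-11 m. 1 au = 1.4959787e+11 m, so 2.6888939e-11 m = 2.6888939e-11 / 1.4959787e+11 = 1.7974146e-22 au ≈ 1.797e-22 au (4 s.f.).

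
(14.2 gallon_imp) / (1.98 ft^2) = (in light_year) 3.709e-17. Check: 1 gallon_imp = 0.00454609 m^3, so 14.2 gallon_imp = 14.2 * 0.00454609 = 0.064554478 m^3. 1 ft^2 = 0.09290304 m^2, so 1.98 ft^2 = 1.98 * 0.09290304 = 0.18394802 m^2. Combine: 0.064554478 m^3 / 0.18394802 m^2 = 0.3509387 m. 1 light_year = 9.4607305e+15 m, so 0.3509387 m = 0.3509387 / 9.4607305e+15 = 3.7094249e-17 light_year ≈ 3.709e-17 light_year (4 s.f.).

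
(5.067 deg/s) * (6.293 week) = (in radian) 1 deg/s = 0.017453293 rad/s, so 5.067 deg/s = 5.067 * 0.017453293 = 0.088435833 rad/s. 1 week = 604800 s, so 6.293 week = 6.293 * 604800 = 3806006.4 s. Combine: 0.088435833 rad/s * 3806006.4 s = 336587.35 rad. 336587.35 rad = 336587.35 radian ≈ 3.366e+05 radian (4 s.f.). Final answer: 3.366e+05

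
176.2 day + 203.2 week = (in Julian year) 1 day = 86400 s, so 176.2 day = 176.2 * 86400 = 15223680 s. 1 week = 604800 s, so 203.2 week = 203.2 * 604800 = 1.2289536e+08 s. Sum: 15223680 + 1.2289536e+08 = 1.3811904e+08 s. 1 Julian year = 31557600 s, so 1.3811904e+08 s = 1.3811904e+08 / 31557600 = 4.3767283 Julian year ≈ 4.377 Julian year (4 s.f.). Final answer: 4.377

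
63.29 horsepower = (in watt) 4.72e+04. Check: 1 horsepower = 745.69987 W, so 63.29 horsepower = 63.29 * 745.69987 = 47195.345 W. 47195.345 W = 47195.345 watt ≈ 4.72e+04 watt (4 s.f.).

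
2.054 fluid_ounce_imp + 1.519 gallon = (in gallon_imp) 1 fluid_ounce_imp = 2.8413063e-05 m^3, so 2.054 fluid_ounce_imp = 2.054 * 2.8413063e-05 = 5.836043e-05 m^3. 1 gallon = 0.0037854118 m^3, so 1.519 gallon = 1.519 * 0.0037854118 = 0.0057500405 m^3. Sum: 5.836043e-05 + 0.0057500405 = 0.0058084009 m^3. 1 gallon_imp = 0.00454609 m^3, so 0.0058084009 m^3 = 0.0058084009 / 0.00454609 = 1.2776696 gallon_imp ≈ 1.278 gallon_imp (4 s.f.). Final answer: 1.278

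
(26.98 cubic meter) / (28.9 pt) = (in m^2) 2646. Check: 26.98 cubic meter = 26.98 m^3. 1 pt = 0.00035277778 m, so 28.9 pt = 28.9 * 0.00035277778 = 0.010195278 m. Combine: 26.98 m^3 / 0.010195278 m = 2646.3232 m^2. Result: 2646.3232 m^2 ≈ 2646 m^2 (4 s.f.).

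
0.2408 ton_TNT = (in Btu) 1 ton_TNT = 4.184e+09 J, so 0.2408 ton_TNT = 0.2408 * 4.184e+09 = 1.0075072e+09 J. 1 Btu = 1055.0559 J, so 1.0075072e+09 J = 1.0075072e+09 / 1055.0559 = 954932.57 Btu ≈ 9.549e+05 Btu (4 s.f.). Final answer: 9.549e+05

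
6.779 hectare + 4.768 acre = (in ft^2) 1 hectare = 10000 m^2, so 6.779 hectare = 6.779 * 10000 = 67790 m^2. 1 acre = 4046.8564 m^2, so 4.768 acre = 4.768 * 4046.8564 = 19295.411 m^2. Sum: 67790 + 19295.411 = 87085.411 m^2. 1 ft^2 = 0.09290304 m^2, so 87085.411 m^2 = 87085.411 / 0.09290304 = 937379.57 ft^2 ≈ 9.374e+05 ft^2 (4 s.f.). Final answer: 9.374e+05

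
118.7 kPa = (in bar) 1.187. Check: 1 kPa = 1000 Pa, so 118.7 kPa = 118.7 * 1000 = 118700 Pa. 1 bar = 100000 Pa, so 118700 Pa = 118700 / 100000 = 1.187 bar.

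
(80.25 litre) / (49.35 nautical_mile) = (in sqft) 9.451e-06. Check: 1 litre = 0.001 m^3, so 80.25 litre = 80.25 * 0.001 = 0.08025 m^3. 1 nautical_mile = 1852 m, so 49.35 nautical_mile = 49.35 * 1852 = 91396.2 m. Combine: 0.08025 m^3 / 91396.2 m = 8.7804526e-07 m^2. 1 sqft = 0.09290304 m^2, so 8.7804526e-07 m^2 = 8.7804526e-07 / 0.09290304 = 9.4512005e-06 sqft ≈ 9.451e-06 sqft (4 s.f.).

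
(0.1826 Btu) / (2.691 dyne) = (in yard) 1 Btu = 1055.0559 J, so 0.1826 Btu = 0.1826 * 1055.0559 = 192.6532 J. 1 dyne = 1e-05 N, so 2.691 dyne = 2.691 * 1e-05 = 2.691e-05 N. Combine: 192.6532 J / 2.691e-05 N = 7159167.5 m. 1 yard = 0.9144 m, so 7159167.5 m = 7159167.5 / 0.9144 = 7829360.8 yard ≈ 7.829e+06 yard (4 s.f.). Final answer: 7.829e+06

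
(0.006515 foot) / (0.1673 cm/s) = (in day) 1.374e-05. Check: 1 foot = 0.3048 m, so 0.006515 foot = 0.006515 * 0.3048 = 0.001985772 m. 1 cm/s = 0.01 m/s, so 0.1673 cm/s = 0.1673 * 0.01 = 0.001673 m/s. Combine: 0.001985772 m / 0.001673 m/s = 1.1869528 s. 1 day = 86400 s, so 1.1869528 s = 1.1869528 / 86400 = 1.3737879e-05 day ≈ 1.374e-05 day (4 s.f.).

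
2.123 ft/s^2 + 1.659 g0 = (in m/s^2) 1 ft/s^2 = 0.3048 m/s^2, so 2.123 ft/s^2 = 2.123 * 0.3048 = 0.6470904 m/s^2. 1 g0 = 9.80665 m/s^2, so 1.659 g0 = 1.659 * 9.80665 = 16.269232 m/s^2. Sum: 0.6470904 + 16.269232 = 16.916323 m/s^2. Result: 16.916323 m/s^2 ≈ 16.92 m/s^2 (4 s.f.). Final answer: 16.92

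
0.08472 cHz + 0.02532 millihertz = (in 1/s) 1 cHz = 0.01 Hz, so 0.08472 cHz = 0.08472 * 0.01 = 0.0008472 Hz. 1 millihertz = 0.001 Hz, so 0.02532 millihertz = 0.02532 * 0.001 = 2.532e-05 Hz. Sum: 0.0008472 + 2.532e-05 = 0.00087252 Hz. 0.00087252 Hz = 0.00087252 1/s ≈ 0.0008725 1/s (4 s.f.). Final answer: 0.0008725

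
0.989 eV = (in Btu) 1 eV = 1.6021766e-19 J, so 0.989 eV = 0.989 * 1.6021766e-19 = 1.5845527e-19 J. 1 Btu = 1055.0559 J, so 1.5845527e-19 J = 1.5845527e-19 / 1055.0559 = 1.5018662e-22 Btu ≈ 1.502e-22 Btu (4 s.f.). Final answer: 1.502e-22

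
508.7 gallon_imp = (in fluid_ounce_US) 7.82e+04. Check: 1 gallon_imp = 0.00454609 m^3, so 508.7 gallon_imp = 508.7 * 0.00454609 = 2.312596 m^3. 1 fluid_ounce_US = 2.957353e-05 m^3, so 2.312596 m^3 = 2.312596 / 2.957353e-05 = 78198.173 fluid_ounce_US ≈ 7.82e+04 fluid_ounce_US (4 s.f.).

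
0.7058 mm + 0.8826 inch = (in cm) 1 mm = 0.001 m, so 0.7058 mm = 0.7058 * 0.001 = 0.0007058 m. 1 inch = 0.0254 m, so 0.8826 inch = 0.8826 * 0.0254 = 0.02241804 m. Sum: 0.0007058 + 0.02241804 = 0.02312384 m. 1 cm = 0.01 m, so 0.02312384 m = 0.02312384 / 0.01 = 2.312384 cm ≈ 2.312 cm (4 s.f.). Final answer: 2.312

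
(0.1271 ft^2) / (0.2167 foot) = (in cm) 17.88. Check: 1 ft^2 = 0.09290304 m^2, so 0.1271 ft^2 = 0.1271 * 0.09290304 = 0.011807976 m^2. 1 foot = 0.3048 m, so 0.2167 foot = 0.2167 * 0.3048 = 0.06605016 m. Combine: 0.011807976 m^2 / 0.06605016 m = 0.17877287 m. 1 cm = 0.01 m, so 0.17877287 m = 0.17877287 / 0.01 = 17.877287 cm ≈ 17.88 cm (4 s.f.).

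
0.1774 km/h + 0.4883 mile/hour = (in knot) 1 km/h = 0.27777778 m/s, so 0.1774 km/h = 0.1774 * 0.27777778 = 0.049277778 m/s. 1 mile/hour = 0.44704 m/s, so 0.4883 mile/hour = 0.4883 * 0.44704 = 0.21828963 m/s. Sum: 0.049277778 + 0.21828963 = 0.26756741 m/s. 1 knot = 0.51444444 m/s, so 0.26756741 m/s = 0.26756741 / 0.51444444 = 0.52010944 knot ≈ 0.5201 knot (4 s.f.). Final answer: 0.5201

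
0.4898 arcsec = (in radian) 1 arcsec = 4.8481368e-06 rad, so 0.4898 arcsec = 0.4898 * 4.8481368e-06 = 2.3746174e-06 rad. 2.3746174e-06 rad = 2.3746174e-06 radian ≈ 2.375e-06 radian (4 s.f.). Final answer: 2.375e-06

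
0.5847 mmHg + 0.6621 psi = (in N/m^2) 1 mmHg = 133.32237 Pa, so 0.5847 mmHg = 0.5847 * 133.32237 = 77.953589 Pa. 1 psi = 6894.7573 Pa, so 0.6621 psi = 0.6621 * 6894.7573 = 4565.0188 Pa. Sum: 77.953589 + 4565.0188 = 4642.9724 Pa. 4642.9724 Pa = 4642.9724 N/m^2 ≈ 4643 N/m^2 (4 s.f.). Final answer: 4643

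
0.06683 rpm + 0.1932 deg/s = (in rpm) 1 rpm = 0.10471976 rad/s, so 0.06683 rpm = 0.06683 * 0.10471976 = 0.0069984212 rad/s. 1 deg/s = 0.017453293 rad/s, so 0.1932 deg/s = 0.1932 * 0.017453293 = 0.0033719761 rad/s. Sum: 0.0069984212 + 0.0033719761 = 0.010370397 rad/s. 1 rpm = 0.10471976 rad/s, so 0.010370397 rad/s = 0.010370397 / 0.10471976 = 0.09903 rpm. Final answer: 0.09903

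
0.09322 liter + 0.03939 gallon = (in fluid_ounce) 8.194. Check: 1 liter = 0.001 m^3, so 0.09322 liter = 0.09322 * 0.001 = 9.322e-05 m^3. 1 gallon = 0.0037854118 m^3, so 0.03939 gallon = 0.03939 * 0.0037854118 = 0.00014910737 m^3. Sum: 9.322e-05 + 0.00014910737 = 0.00024232737 m^3. 1 fluid_ounce = 2.957353e-05 m^3, so 0.00024232737 m^3 = 0.00024232737 / 2.957353e-05 = 8.1940632 fluid_ounce ≈ 8.194 fluid_ounce (4 s.f.).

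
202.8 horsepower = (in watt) 1 horsepower = 745.69987 W, so 202.8 horsepower = 202.8 * 745.69987 = 151227.93 W. 151227.93 W = 151227.93 watt ≈ 1.512e+05 watt (4 s.f.). Final answer: 1.512e+05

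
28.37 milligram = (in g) 1 milligram = 1e-06 kg, so 28.37 milligram = 28.37 * 1e-06 = 2.837e-05 kg. 1 g = 0.001 kg, so 2.837e-05 kg = 2.837e-05 / 0.001 = 0.02837 g. Final answer: 0.02837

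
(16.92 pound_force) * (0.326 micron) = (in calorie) 5.864e-06. Check: 1 pound_force = 4.4482216 N, so 16.92 pound_force = 16.92 * 4.4482216 = 75.26391 N. 1 micron = 1e-06 m, so 0.326 micron = 0.326 * 1e-06 = 3.26e-07 m. Combine: 75.26391 N * 3.26e-07 m = 2.4536035e-05 J. 1 calorie = 4.184 J, so 2.4536035e-05 J = 2.4536035e-05 / 4.184 = 5.864253e-06 calorie ≈ 5.864e-06 calorie (4 s.f.).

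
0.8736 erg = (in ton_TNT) 2.088e-17. Check: 1 erg = 1e-07 J, so 0.8736 erg = 0.8736 * 1e-07 = 8.736e-08 J. 1 ton_TNT = 4.184e+09 J, so 8.736e-08 J = 8.736e-08 / 4.184e+09 = 2.0879541e-17 ton_TNT ≈ 2.088e-17 ton_TNT (4 s.f.).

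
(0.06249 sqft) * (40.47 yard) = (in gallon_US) 56.75. Check: 1 sqft = 0.09290304 m^2, so 0.06249 sqft = 0.06249 * 0.09290304 = 0.005805511 m^2. 1 yard = 0.9144 m, so 40.47 yard = 40.47 * 0.9144 = 37.005768 m. Combine: 0.005805511 m^2 * 37.005768 m = 0.21483739 m^3. 1 gallon_US = 0.0037854118 m^3, so 0.21483739 m^3 = 0.21483739 / 0.0037854118 = 56.754035 gallon_US ≈ 56.75 gallon_US (4 s.f.).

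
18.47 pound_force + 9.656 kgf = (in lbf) 39.76. Check: 1 pound_force = 4.4482216 N, so 18.47 pound_force = 18.47 * 4.4482216 = 82.158653 N. 1 kgf = 9.80665 N, so 9.656 kgf = 9.656 * 9.80665 = 94.693012 N. Sum: 82.158653 + 94.693012 = 176.85167 N. 1 lbf = 4.4482216 N, so 176.85167 N = 176.85167 / 4.4482216 = 39.757836 lbf ≈ 39.76 lbf (4 s.f.).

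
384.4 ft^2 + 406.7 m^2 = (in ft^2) 1 ft^2 = 0.09290304 m^2, so 384.4 ft^2 = 384.4 * 0.09290304 = 35.711929 m^2. 406.7 m^2 is already in m^2. Sum: 35.711929 + 406.7 = 442.41193 m^2. 1 ft^2 = 0.09290304 m^2, so 442.41193 m^2 = 442.41193 / 0.09290304 = 4762.0824 ft^2 ≈ 4762 ft^2 (4 s.f.). Final answer: 4762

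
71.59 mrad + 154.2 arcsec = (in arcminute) 248.7. Check: 1 mrad = 0.001 rad, so 71.59 mrad = 71.59 * 0.001 = 0.07159 rad. 1 arcsec = 4.8481368e-06 rad, so 154.2 arcsec = 154.2 * 4.8481368e-06 = 0.0007475827 rad. Sum: 0.07159 + 0.0007475827 = 0.072337583 rad. 1 arcminute = 0.00029088821 rad, so 0.072337583 rad = 0.072337583 / 0.00029088821 = 248.67829 arcminute ≈ 248.7 arcminute (4 s.f.).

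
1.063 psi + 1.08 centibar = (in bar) 1 psi = 6894.7573 Pa, so 1.063 psi = 1.063 * 6894.7573 = 7329.127 Pa. 1 centibar = 1000 Pa, so 1.08 centibar = 1.08 * 1000 = 1080 Pa. Sum: 7329.127 + 1080 = 8409.127 Pa. 1 bar = 100000 Pa, so 8409.127 Pa = 8409.127 / 100000 = 0.08409127 bar ≈ 0.08409 bar (4 s.f.). Final answer: 0.08409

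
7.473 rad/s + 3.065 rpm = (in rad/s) 7.473 rad/s is already in rad/s. 1 rpm = 0.10471976 rad/s, so 3.065 rpm = 3.065 * 0.10471976 = 0.32096605 rad/s. Sum: 7.473 + 0.32096605 = 7.793966 rad/s. Result: 7.793966 rad/s ≈ 7.794 rad/s (4 s.f.). Final answer: 7.794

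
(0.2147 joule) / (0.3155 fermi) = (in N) 6.805e+14. Check: 0.2147 joule = 0.2147 J. 1 fermi = 1e-15 m, so 0.3155 fermi = 0.3155 * 1e-15 = 3.155e-16 m. Combine: 0.2147 J / 3.155e-16 m = 6.8050713e+14 N. Result: 6.8050713e+14 N ≈ 6.805e+14 N (4 s.f.).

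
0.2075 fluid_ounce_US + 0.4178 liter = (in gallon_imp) 0.09325. Check: 1 fluid_ounce_US = 2.957353e-05 m^3, so 0.2075 fluid_ounce_US = 0.2075 * 2.957353e-05 = 6.1365074e-06 m^3. 1 liter = 0.001 m^3, so 0.4178 liter = 0.4178 * 0.001 = 0.0004178 m^3. Sum: 6.1365074e-06 + 0.0004178 = 0.00042393651 m^3. 1 gallon_imp = 0.00454609 m^3, so 0.00042393651 m^3 = 0.00042393651 / 0.00454609 = 0.093252995 gallon_imp ≈ 0.09325 gallon_imp (4 s.f.).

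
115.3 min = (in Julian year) 0.0002192. Check: 1 min = 60 s, so 115.3 min = 115.3 * 60 = 6918 s. 1 Julian year = 31557600 s, so 6918 s = 6918 / 31557600 = 0.00021921819 Julian year ≈ 0.0002192 Julian year (4 s.f.).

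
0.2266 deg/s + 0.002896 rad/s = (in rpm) 1 deg/s = 0.017453293 rad/s, so 0.2266 deg/s = 0.2266 * 0.017453293 = 0.0039549161 rad/s. 0.002896 rad/s is already in rad/s. Sum: 0.0039549161 + 0.002896 = 0.0068509161 rad/s. 1 rpm = 0.10471976 rad/s, so 0.0068509161 rad/s = 0.0068509161 / 0.10471976 = 0.06542143 rpm ≈ 0.06542 rpm (4 s.f.). Final answer: 0.06542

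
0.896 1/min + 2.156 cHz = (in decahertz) 1 1/min = 0.016666667 Hz, so 0.896 1/min = 0.896 * 0.016666667 = 0.014933333 Hz. 1 cHz = 0.01 Hz, so 2.156 cHz = 2.156 * 0.01 = 0.02156 Hz. Sum: 0.014933333 + 0.02156 = 0.036493333 Hz. 1 decahertz = 10 Hz, so 0.036493333 Hz = 0.036493333 / 10 = 0.0036493333 decahertz ≈ 0.003649 decahertz (4 s.f.). Final answer: 0.003649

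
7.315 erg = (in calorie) 1 erg = 1e-07 J, so 7.315 erg = 7.315 * 1e-07 = 7.315e-07 J. 1 calorie = 4.184 J, so 7.315e-07 J = 7.315e-07 / 4.184 = 1.748327e-07 calorie ≈ 1.748e-07 calorie (4 s.f.). Final answer: 1.748e-07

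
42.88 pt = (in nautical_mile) 8.168e-06. Check: 1 pt = 0.00035277778 m, so 42.88 pt = 42.88 * 0.00035277778 = 0.015127111 m. 1 nautical_mile = 1852 m, so 0.015127111 m = 0.015127111 / 1852 = 8.1679866e-06 nautical_mile ≈ 8.168e-06 nautical_mile (4 s.f.).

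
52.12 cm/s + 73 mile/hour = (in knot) 1 cm/s = 0.01 m/s, so 52.12 cm/s = 52.12 * 0.01 = 0.5212 m/s. 1 mile/hour = 0.44704 m/s, so 73 mile/hour = 73 * 0.44704 = 32.63392 m/s. Sum: 0.5212 + 32.63392 = 33.15512 m/s. 1 knot = 0.51444444 m/s, so 33.15512 m/s = 33.15512 / 0.51444444 = 64.448397 knot ≈ 64.45 knot (4 s.f.). Final answer: 64.45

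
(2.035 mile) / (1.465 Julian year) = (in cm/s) 1 mile = 1609.344 m, so 2.035 mile = 2.035 * 1609.344 = 3275.015 m. 1 Julian year = 31557600 s, so 1.465 Julian year = 1.465 * 31557600 = 46231884 s. Combine: 3275.015 m / 46231884 s = 7.0838883e-05 m/s. 1 cm/s = 0.01 m/s, so 7.0838883e-05 m/s = 7.0838883e-05 / 0.01 = 0.0070838883 cm/s ≈ 0.007084 cm/s (4 s.f.). Final answer: 0.007084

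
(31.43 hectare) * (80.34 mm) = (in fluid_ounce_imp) 8.887e+08. Check: 1 hectare = 10000 m^2, so 31.43 hectare = 31.43 * 10000 = 314300 m^2. 1 mm = 0.001 m, so 80.34 mm = 80.34 * 0.001 = 0.08034 m. Combine: 314300 m^2 * 0.08034 m = 25250.862 m^3. 1 fluid_ounce_imp = 2.8413063e-05 m^3, so 25250.862 m^3 = 25250.862 / 2.8413063e-05 = 8.887061e+08 fluid_ounce_imp ≈ 8.887e+08 fluid_ounce_imp (4 s.f.).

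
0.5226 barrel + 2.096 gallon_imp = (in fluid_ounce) 1 barrel = 0.15898729 m^3, so 0.5226 barrel = 0.5226 * 0.15898729 = 0.08308676 m^3. 1 gallon_imp = 0.00454609 m^3, so 2.096 gallon_imp = 2.096 * 0.00454609 = 0.0095286046 m^3. Sum: 0.08308676 + 0.0095286046 = 0.092615365 m^3. 1 fluid_ounce = 2.957353e-05 m^3, so 0.092615365 m^3 = 0.092615365 / 2.957353e-05 = 3131.6981 fluid_ounce ≈ 3132 fluid_ounce (4 s.f.). Final answer: 3132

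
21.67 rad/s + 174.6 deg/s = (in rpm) 236. Check: 21.67 rad/s is already in rad/s. 1 deg/s = 0.017453293 rad/s, so 174.6 deg/s = 174.6 * 0.017453293 = 3.0473449 rad/s. Sum: 21.67 + 3.0473449 = 24.717345 rad/s. 1 rpm = 0.10471976 rad/s, so 24.717345 rad/s = 24.717345 / 0.10471976 = 236.03326 rpm ≈ 236 rpm (4 s.f.).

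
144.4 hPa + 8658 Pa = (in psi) 1 hPa = 100 Pa, so 144.4 hPa = 144.4 * 100 = 14440 Pa. 8658 Pa is already in Pa. Sum: 14440 + 8658 = 23098 Pa. 1 psi = 6894.7573 Pa, so 23098 Pa = 23098 / 6894.7573 = 3.3500817 psi ≈ 3.35 psi (4 s.f.). Final answer: 3.35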